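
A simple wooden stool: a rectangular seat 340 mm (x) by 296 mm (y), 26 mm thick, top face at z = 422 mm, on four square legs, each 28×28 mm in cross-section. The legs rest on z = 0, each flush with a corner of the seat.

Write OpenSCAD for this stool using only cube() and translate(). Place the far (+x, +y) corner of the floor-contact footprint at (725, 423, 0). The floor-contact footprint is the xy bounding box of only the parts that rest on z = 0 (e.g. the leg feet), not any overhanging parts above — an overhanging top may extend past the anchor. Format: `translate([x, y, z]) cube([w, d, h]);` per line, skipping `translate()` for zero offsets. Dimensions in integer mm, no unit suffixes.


// leg_h = 422 - 26 = 396
translate([385, 127, 396]) cube([340, 296, 26]);
translate([385, 127, 0]) cube([28, 28, 396]);
translate([697, 127, 0]) cube([28, 28, 396]);
translate([385, 395, 0]) cube([28, 28, 396]);
translate([697, 395, 0]) cube([28, 28, 396]);


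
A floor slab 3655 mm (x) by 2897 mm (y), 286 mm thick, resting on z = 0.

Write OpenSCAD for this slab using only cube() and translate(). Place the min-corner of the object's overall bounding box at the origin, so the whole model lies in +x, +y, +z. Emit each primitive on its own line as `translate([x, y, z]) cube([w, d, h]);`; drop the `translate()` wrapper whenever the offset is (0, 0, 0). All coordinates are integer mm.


cube([3655, 2897, 286]);


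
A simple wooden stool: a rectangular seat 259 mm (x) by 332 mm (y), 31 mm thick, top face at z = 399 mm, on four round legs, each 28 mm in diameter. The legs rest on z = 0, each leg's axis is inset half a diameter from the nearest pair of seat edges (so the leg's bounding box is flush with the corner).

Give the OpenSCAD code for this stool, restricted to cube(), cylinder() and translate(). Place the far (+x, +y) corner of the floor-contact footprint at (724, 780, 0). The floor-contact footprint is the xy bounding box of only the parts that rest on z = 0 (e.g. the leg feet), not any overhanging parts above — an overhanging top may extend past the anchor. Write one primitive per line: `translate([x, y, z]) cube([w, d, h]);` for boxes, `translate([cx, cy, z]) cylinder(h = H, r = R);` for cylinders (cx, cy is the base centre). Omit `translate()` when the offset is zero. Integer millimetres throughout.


// leg_h = 399 - 31 = 368
translate([465, 448, 368]) cube([259, 332, 31]);
translate([479, 462, 0]) cylinder(h = 368, r = 14);
translate([710, 462, 0]) cylinder(h = 368, r = 14);
translate([479, 766, 0]) cylinder(h = 368, r = 14);
translate([710, 766, 0]) cylinder(h = 368, r = 14);


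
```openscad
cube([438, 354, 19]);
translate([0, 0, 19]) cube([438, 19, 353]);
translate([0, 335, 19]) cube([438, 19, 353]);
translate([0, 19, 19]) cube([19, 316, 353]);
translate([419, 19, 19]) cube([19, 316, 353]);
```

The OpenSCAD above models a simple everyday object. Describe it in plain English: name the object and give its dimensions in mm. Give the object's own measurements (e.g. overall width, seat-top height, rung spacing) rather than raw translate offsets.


An open-topped rectangular box: outside dimensions 438×354×372 mm, with a uniform wall and base thickness of 19 mm. The base is a full 438×354 slab on the floor; four walls sit on top of the base. The front and back walls (the −y and +y sides) span the full width; the two side walls fit between them.


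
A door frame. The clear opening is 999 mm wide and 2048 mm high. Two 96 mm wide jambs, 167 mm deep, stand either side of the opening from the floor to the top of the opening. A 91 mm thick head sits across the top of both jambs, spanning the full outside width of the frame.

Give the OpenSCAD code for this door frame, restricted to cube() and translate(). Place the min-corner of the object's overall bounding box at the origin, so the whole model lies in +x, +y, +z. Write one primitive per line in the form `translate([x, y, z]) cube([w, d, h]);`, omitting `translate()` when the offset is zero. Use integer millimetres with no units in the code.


cube([96, 167, 2048]);
translate([1095, 0, 0]) cube([96, 167, 2048]);
translate([0, 0, 2048]) cube([1191, 167, 91]);


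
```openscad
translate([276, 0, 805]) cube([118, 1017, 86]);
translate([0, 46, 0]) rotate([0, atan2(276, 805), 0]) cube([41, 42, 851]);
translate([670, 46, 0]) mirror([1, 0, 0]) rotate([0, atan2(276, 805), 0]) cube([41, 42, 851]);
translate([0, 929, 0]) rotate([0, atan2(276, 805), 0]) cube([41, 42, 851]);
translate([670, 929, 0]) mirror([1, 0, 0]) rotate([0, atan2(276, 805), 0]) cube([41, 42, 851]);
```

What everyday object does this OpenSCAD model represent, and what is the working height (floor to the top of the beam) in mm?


A sawhorse. The overall height is 891 mm.

A beam across two mirrored pairs of raked legs — a sawhorse. The beam's underside is at z = 805 (matching the legs' vertical rise in atan2(276, 805)) and the beam is 86 mm tall, so its top is at 805 + 86 = 891 mm. The raked legs top out at the beam's underside, so that is the highest point.


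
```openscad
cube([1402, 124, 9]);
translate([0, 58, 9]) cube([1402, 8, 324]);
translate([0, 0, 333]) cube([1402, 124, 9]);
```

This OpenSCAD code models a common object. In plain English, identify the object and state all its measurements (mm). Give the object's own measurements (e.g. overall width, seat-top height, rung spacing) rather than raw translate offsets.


An I-beam lying along x, 1402 mm long. Overall section height 342 mm. Two flanges 124 mm wide (y) and 9 mm thick, one on the floor and one at the top; a web 8 mm thick runs between them, centred on the flange width.


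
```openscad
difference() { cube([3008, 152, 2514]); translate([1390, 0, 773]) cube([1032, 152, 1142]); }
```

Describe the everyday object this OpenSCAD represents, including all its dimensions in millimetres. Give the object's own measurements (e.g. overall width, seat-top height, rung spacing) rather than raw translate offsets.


A wall 3008 mm long (x), 152 mm thick (y), 2514 mm tall, with a rectangular window opening cut through it. The opening is 1032 mm wide and 1142 mm tall; its sill is at z = 773 mm and its near (−x) edge is 1390 mm from the wall's −x end. The opening passes through the full wall thickness.


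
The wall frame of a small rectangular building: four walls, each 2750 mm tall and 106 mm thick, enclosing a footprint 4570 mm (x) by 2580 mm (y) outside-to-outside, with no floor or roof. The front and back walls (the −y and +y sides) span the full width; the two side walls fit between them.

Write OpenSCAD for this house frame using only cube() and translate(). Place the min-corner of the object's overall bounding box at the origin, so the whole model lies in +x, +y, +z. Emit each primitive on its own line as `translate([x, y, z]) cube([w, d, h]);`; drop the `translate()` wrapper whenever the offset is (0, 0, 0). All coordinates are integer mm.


cube([4570, 106, 2750]);
translate([0, 2474, 0]) cube([4570, 106, 2750]);
translate([0, 106, 0]) cube([106, 2368, 2750]);
translate([4464, 106, 0]) cube([106, 2368, 2750]);


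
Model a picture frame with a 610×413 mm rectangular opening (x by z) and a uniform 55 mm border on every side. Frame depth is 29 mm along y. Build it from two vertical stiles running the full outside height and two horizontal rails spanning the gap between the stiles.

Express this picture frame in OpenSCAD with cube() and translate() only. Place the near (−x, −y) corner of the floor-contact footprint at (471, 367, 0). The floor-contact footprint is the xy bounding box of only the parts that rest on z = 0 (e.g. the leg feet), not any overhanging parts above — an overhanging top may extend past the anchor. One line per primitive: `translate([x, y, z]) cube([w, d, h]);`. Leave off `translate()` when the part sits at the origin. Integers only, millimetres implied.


translate([471, 367, 0]) cube([55, 29, 523]);
translate([1136, 367, 0]) cube([55, 29, 523]);
translate([526, 367, 0]) cube([610, 29, 55]);
translate([526, 367, 468]) cube([610, 29, 55]);


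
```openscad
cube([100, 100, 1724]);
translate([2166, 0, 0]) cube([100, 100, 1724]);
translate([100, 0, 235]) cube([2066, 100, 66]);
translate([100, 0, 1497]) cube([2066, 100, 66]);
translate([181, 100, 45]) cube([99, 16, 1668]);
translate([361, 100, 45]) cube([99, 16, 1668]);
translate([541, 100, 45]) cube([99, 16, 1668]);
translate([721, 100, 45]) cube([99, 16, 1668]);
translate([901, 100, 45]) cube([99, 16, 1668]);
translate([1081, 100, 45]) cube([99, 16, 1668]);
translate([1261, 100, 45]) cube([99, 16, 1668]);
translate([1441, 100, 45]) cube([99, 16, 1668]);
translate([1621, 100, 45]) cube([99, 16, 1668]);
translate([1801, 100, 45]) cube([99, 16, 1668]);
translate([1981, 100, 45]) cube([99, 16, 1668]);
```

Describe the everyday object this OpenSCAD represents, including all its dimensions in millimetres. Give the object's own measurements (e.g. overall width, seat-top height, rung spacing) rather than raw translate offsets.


A fence section. Two 100×100 mm posts, 1724 mm tall, stand on the floor with a clear span of 2066 mm between their inner faces. Two horizontal rails of 100×66 mm section span the gap between the posts with their undersides at z = 235 mm and z = 1497 mm, flush with the posts' −y face. 11 pickets, each 99 mm wide, 16 mm thick and 1668 mm tall, are fixed to the +y face of the rails with their bottoms at z = 45 mm, spaced across the span with a 81 mm gap after the −x post and between neighbouring pickets, with 86 mm left before the +x post.


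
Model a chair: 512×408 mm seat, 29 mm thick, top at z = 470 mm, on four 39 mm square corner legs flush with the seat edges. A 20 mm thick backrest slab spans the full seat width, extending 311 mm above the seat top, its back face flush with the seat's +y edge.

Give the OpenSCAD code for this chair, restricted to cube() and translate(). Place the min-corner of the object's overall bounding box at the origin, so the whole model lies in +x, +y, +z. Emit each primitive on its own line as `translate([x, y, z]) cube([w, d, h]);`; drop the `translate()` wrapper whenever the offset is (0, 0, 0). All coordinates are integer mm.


translate([0, 0, 441]) cube([512, 408, 29]);
cube([39, 39, 441]);
translate([473, 0, 0]) cube([39, 39, 441]);
translate([0, 369, 0]) cube([39, 39, 441]);
translate([473, 369, 0]) cube([39, 39, 441]);
translate([0, 388, 470]) cube([512, 20, 311]);


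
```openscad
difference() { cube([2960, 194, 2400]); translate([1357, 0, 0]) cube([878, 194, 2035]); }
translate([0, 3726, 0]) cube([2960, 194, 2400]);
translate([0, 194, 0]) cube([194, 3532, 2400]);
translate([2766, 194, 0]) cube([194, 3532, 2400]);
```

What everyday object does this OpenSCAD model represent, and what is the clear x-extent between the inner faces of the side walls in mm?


A single room. The interior width is 2572 mm.

Four walls enclosing a rectangle with a door in the front wall — a room. Outside width 2960 minus two 194 mm walls gives 2572 mm.


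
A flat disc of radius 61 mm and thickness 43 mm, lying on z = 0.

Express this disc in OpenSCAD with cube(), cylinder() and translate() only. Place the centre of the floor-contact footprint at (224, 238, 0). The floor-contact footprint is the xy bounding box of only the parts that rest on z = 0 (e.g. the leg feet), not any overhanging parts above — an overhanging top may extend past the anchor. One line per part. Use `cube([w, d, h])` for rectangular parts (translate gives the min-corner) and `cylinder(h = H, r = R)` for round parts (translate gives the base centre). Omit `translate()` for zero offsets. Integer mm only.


translate([224, 238, 0]) cylinder(h = 43, r = 61);


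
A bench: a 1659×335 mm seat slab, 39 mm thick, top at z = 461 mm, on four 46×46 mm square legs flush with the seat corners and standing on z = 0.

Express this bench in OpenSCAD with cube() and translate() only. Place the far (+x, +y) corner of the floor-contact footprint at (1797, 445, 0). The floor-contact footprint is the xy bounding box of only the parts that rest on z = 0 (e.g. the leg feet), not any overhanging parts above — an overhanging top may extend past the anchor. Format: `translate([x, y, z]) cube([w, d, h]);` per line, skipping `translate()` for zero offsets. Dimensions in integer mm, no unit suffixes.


translate([138, 110, 422]) cube([1659, 335, 39]);
translate([138, 110, 0]) cube([46, 46, 422]);
translate([138, 399, 0]) cube([46, 46, 422]);
translate([1751, 110, 0]) cube([46, 46, 422]);
translate([1751, 399, 0]) cube([46, 46, 422]);


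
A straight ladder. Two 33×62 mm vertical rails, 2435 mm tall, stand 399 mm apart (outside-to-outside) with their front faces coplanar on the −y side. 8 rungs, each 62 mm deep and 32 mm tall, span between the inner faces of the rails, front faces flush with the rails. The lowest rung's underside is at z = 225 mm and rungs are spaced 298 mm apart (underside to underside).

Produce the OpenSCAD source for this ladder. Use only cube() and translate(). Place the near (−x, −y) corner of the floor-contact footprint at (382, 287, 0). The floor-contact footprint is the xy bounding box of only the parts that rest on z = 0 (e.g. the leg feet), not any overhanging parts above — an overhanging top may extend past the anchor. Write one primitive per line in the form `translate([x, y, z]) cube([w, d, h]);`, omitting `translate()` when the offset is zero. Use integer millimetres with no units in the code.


// rung span = 399 - 2*33 = 333
// rung[k] z = 225 + k*298
translate([382, 287, 0]) cube([33, 62, 2435]);
translate([748, 287, 0]) cube([33, 62, 2435]);
translate([415, 287, 225]) cube([333, 62, 32]);
translate([415, 287, 523]) cube([333, 62, 32]);
translate([415, 287, 821]) cube([333, 62, 32]);
translate([415, 287, 1119]) cube([333, 62, 32]);
translate([415, 287, 1417]) cube([333, 62, 32]);
translate([415, 287, 1715]) cube([333, 62, 32]);
translate([415, 287, 2013]) cube([333, 62, 32]);
translate([415, 287, 2311]) cube([333, 62, 32]);


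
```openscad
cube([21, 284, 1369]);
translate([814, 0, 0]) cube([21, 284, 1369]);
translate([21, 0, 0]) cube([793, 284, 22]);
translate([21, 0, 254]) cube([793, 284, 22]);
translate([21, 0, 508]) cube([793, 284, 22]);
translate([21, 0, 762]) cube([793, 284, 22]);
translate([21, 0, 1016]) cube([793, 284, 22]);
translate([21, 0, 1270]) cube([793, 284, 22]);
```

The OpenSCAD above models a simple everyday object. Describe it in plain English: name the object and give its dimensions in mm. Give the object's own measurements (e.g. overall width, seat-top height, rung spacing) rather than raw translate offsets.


An open bookshelf. Two side panels, each 21 mm thick, 284 mm deep and 1369 mm tall, stand 835 mm apart (outside-to-outside). Between them sit 6 shelves, each 22 mm thick and 284 mm deep, spanning the full gap between the sides. The bottom shelf rests on the floor (its underside at z = 0) and the clear gap between one shelf's top and the next shelf's underside is 232 mm.


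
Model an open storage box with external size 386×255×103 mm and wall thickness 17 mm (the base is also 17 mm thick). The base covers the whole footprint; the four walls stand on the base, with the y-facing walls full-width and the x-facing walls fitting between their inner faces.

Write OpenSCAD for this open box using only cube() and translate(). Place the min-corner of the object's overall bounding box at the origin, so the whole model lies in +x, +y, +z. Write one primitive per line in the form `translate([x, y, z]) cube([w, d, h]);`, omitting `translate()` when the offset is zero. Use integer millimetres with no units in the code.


cube([386, 255, 17]);
translate([0, 0, 17]) cube([386, 17, 86]);
translate([0, 238, 17]) cube([386, 17, 86]);
translate([0, 17, 17]) cube([17, 221, 86]);
translate([369, 17, 17]) cube([17, 221, 86]);


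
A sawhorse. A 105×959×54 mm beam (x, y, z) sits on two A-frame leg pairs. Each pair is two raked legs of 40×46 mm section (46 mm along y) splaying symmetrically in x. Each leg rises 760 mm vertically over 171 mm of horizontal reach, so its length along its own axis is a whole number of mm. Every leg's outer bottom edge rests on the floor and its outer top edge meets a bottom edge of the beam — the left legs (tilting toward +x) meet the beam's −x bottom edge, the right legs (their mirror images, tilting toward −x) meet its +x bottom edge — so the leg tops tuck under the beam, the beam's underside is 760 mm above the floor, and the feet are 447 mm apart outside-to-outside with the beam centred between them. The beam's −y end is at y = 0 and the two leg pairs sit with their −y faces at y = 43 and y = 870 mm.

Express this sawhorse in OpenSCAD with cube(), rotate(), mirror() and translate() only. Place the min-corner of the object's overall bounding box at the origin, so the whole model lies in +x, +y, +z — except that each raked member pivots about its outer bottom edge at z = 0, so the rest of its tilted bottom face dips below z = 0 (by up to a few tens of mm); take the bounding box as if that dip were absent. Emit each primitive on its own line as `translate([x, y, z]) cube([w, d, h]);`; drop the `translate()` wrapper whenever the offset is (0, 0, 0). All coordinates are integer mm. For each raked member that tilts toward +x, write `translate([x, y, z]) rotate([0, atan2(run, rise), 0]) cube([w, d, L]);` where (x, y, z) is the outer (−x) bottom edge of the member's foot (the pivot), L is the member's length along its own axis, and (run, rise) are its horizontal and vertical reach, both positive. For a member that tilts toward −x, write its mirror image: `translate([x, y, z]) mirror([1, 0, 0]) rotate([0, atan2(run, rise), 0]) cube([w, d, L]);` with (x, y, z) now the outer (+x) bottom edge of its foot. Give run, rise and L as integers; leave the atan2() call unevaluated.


translate([171, 0, 760]) cube([105, 959, 54]);
translate([0, 43, 0]) rotate([0, atan2(171, 760), 0]) cube([40, 46, 779]);
translate([447, 43, 0]) mirror([1, 0, 0]) rotate([0, atan2(171, 760), 0]) cube([40, 46, 779]);
translate([0, 870, 0]) rotate([0, atan2(171, 760), 0]) cube([40, 46, 779]);
translate([447, 870, 0]) mirror([1, 0, 0]) rotate([0, atan2(171, 760), 0]) cube([40, 46, 779]);


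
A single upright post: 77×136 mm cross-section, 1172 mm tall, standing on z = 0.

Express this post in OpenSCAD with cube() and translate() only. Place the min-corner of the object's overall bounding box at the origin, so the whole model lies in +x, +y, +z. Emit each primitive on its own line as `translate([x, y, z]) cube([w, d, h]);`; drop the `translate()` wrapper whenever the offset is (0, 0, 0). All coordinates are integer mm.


cube([77, 136, 1172]);


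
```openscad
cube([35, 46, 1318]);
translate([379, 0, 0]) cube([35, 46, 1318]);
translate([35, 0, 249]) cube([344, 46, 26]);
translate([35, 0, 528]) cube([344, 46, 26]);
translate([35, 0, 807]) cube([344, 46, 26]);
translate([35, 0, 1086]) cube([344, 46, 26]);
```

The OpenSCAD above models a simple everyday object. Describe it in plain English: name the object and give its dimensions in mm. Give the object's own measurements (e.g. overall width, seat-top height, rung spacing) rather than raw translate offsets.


A straight ladder. Two 35×46 mm vertical rails, 1318 mm tall, stand 414 mm apart (outside-to-outside) with their front faces coplanar on the −y side. 4 rungs, each 46 mm deep and 26 mm tall, span between the inner faces of the rails, front faces flush with the rails. The lowest rung's underside is at z = 249 mm and rungs are spaced 279 mm apart (underside to underside).


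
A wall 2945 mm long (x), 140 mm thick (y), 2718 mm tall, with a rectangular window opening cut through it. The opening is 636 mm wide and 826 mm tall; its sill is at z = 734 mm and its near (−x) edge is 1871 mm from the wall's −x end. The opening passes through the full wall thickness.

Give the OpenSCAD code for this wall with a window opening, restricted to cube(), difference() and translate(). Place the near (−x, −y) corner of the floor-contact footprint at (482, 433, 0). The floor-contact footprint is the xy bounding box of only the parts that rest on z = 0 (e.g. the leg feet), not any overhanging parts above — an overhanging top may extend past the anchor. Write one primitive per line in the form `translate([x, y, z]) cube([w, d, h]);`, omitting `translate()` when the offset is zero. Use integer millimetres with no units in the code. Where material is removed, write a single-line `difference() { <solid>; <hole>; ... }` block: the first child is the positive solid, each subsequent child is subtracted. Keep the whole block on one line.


difference() { translate([482, 433, 0]) cube([2945, 140, 2718]); translate([2353, 433, 734]) cube([636, 140, 826]); }


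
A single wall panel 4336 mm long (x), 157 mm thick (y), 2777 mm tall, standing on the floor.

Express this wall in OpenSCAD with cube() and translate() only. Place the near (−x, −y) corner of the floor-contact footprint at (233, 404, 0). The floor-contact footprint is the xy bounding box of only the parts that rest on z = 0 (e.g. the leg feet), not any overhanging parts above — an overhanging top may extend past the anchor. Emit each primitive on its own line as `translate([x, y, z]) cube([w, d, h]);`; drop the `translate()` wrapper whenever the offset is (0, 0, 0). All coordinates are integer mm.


translate([233, 404, 0]) cube([4336, 157, 2777]);


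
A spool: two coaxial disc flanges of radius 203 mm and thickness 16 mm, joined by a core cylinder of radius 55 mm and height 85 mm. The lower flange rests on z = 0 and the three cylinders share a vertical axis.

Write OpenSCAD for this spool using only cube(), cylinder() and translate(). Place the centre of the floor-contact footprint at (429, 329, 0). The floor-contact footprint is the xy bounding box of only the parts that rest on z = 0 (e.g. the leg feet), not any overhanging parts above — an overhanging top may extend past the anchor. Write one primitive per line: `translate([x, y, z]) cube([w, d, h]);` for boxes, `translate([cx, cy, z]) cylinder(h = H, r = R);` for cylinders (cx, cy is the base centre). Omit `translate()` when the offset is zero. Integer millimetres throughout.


translate([429, 329, 0]) cylinder(h = 16, r = 203);
translate([429, 329, 16]) cylinder(h = 85, r = 55);
translate([429, 329, 101]) cylinder(h = 16, r = 203);


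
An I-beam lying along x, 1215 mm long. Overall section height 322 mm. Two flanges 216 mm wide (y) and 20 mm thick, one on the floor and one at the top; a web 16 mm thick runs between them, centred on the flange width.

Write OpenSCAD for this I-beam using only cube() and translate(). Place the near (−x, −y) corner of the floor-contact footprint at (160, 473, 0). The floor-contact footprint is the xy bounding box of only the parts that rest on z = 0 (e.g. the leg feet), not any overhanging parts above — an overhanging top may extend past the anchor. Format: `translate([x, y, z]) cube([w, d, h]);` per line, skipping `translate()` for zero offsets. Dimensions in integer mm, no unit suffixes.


translate([160, 473, 0]) cube([1215, 216, 20]);
translate([160, 573, 20]) cube([1215, 16, 282]);
translate([160, 473, 302]) cube([1215, 216, 20]);


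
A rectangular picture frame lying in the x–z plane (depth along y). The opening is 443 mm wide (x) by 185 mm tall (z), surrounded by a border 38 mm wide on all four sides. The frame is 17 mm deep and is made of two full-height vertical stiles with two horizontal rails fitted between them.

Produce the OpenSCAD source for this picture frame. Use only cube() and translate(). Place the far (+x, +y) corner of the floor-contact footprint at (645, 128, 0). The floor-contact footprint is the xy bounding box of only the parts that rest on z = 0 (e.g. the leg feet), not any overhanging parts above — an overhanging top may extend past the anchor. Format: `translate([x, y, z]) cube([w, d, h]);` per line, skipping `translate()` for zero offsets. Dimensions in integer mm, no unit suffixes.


translate([126, 111, 0]) cube([38, 17, 261]);
translate([607, 111, 0]) cube([38, 17, 261]);
translate([164, 111, 0]) cube([443, 17, 38]);
translate([164, 111, 223]) cube([443, 17, 38]);


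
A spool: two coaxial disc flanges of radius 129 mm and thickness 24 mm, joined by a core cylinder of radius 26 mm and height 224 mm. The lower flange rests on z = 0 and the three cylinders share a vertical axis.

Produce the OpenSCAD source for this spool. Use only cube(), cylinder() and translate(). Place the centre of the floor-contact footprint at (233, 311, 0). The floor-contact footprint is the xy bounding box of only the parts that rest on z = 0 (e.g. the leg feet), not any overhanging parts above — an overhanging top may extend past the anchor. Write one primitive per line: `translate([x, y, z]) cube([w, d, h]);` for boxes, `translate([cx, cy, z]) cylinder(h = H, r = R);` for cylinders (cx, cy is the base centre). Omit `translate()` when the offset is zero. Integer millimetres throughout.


translate([233, 311, 0]) cylinder(h = 24, r = 129);
translate([233, 311, 24]) cylinder(h = 224, r = 26);
translate([233, 311, 248]) cylinder(h = 24, r = 129);


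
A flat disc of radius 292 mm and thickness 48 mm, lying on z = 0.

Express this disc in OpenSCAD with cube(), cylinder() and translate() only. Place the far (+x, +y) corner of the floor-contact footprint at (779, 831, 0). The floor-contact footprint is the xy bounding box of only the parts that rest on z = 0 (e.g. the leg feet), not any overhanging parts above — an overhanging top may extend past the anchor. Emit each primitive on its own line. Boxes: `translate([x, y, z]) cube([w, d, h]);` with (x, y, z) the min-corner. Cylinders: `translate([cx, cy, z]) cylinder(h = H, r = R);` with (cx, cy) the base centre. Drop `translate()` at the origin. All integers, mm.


translate([487, 539, 0]) cylinder(h = 48, r = 292);


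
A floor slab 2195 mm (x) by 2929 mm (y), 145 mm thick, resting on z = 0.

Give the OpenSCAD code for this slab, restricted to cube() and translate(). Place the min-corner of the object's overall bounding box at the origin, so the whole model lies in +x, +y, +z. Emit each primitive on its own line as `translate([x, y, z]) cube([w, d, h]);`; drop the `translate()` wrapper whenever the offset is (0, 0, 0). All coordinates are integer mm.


cube([2195, 2929, 145]);


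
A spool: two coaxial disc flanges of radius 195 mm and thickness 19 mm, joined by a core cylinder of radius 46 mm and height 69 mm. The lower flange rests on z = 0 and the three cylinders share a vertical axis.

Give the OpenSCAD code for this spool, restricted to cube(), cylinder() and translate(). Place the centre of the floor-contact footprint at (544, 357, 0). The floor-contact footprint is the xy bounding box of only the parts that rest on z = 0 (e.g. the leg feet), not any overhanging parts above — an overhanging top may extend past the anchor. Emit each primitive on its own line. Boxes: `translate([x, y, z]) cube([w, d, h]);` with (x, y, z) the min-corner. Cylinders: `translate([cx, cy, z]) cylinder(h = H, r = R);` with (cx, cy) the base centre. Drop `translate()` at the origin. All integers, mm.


translate([544, 357, 0]) cylinder(h = 19, r = 195);
translate([544, 357, 19]) cylinder(h = 69, r = 46);
translate([544, 357, 88]) cylinder(h = 19, r = 195);


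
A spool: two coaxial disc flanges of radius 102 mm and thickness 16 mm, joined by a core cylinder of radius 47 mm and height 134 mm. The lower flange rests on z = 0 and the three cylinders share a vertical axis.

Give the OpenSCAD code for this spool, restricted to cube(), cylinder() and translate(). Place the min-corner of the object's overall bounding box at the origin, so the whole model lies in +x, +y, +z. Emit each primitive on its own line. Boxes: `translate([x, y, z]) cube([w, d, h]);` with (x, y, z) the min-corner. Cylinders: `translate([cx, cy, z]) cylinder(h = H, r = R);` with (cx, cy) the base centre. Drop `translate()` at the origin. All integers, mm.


translate([102, 102, 0]) cylinder(h = 16, r = 102);
translate([102, 102, 16]) cylinder(h = 134, r = 47);
translate([102, 102, 150]) cylinder(h = 16, r = 102);


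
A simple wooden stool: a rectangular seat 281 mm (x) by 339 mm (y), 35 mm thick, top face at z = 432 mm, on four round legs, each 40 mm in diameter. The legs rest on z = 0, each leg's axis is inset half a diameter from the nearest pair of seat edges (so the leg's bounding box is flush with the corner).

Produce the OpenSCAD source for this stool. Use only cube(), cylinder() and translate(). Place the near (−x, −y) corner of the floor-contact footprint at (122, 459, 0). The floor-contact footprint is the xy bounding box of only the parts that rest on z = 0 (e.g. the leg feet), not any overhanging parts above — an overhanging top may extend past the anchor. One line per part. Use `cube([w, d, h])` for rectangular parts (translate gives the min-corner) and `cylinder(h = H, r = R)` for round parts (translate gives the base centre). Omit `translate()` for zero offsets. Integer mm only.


translate([122, 459, 397]) cube([281, 339, 35]);
translate([142, 479, 0]) cylinder(h = 397, r = 20);
translate([383, 479, 0]) cylinder(h = 397, r = 20);
translate([142, 778, 0]) cylinder(h = 397, r = 20);
translate([383, 778, 0]) cylinder(h = 397, r = 20);


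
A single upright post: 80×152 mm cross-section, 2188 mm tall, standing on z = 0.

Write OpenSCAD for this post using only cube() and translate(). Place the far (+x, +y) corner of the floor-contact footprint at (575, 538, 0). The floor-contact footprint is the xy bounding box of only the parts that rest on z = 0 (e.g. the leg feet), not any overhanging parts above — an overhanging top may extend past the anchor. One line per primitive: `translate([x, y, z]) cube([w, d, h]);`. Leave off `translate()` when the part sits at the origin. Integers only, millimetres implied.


translate([495, 386, 0]) cube([80, 152, 2188]);


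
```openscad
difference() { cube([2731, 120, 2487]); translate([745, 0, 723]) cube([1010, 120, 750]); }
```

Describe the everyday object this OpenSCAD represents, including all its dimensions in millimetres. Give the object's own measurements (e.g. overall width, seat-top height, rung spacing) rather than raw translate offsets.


A wall 2731 mm long (x), 120 mm thick (y), 2487 mm tall, with a rectangular window opening cut through it. The opening is 1010 mm wide and 750 mm tall; its sill is at z = 723 mm and its near (−x) edge is 745 mm from the wall's −x end. The opening passes through the full wall thickness.


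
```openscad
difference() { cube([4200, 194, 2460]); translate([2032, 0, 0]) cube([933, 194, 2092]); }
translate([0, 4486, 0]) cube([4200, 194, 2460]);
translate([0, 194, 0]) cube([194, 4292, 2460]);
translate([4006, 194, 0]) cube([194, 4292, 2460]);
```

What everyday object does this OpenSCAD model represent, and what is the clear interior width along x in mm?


A single room. The interior width is 3812 mm.

Four walls enclosing a rectangle with a door in the front wall — a room. Outside width 4200 minus two 194 mm walls gives 3812 mm.


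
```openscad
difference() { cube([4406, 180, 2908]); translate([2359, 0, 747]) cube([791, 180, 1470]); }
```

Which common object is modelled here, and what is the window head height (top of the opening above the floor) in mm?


A wall with a window opening. The window head height is 2217 mm.

A wall with a rectangular opening subtracted — a window. Sill at z = 747, opening 1470 mm tall, so the head is at 747 + 1470 = 2217 mm.


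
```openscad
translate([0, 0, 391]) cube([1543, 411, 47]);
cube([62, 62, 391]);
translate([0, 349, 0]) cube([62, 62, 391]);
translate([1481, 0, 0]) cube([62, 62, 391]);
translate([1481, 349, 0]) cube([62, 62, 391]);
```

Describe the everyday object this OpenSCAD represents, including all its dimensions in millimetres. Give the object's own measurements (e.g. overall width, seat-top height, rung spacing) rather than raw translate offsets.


A long wooden bench with a 1543 mm (x) × 411 mm (y) seat, 47 mm thick, its top surface 438 mm above the floor. Four 62 mm square legs at the seat corners, flush with the edges, run from z = 0 to the seat underside.


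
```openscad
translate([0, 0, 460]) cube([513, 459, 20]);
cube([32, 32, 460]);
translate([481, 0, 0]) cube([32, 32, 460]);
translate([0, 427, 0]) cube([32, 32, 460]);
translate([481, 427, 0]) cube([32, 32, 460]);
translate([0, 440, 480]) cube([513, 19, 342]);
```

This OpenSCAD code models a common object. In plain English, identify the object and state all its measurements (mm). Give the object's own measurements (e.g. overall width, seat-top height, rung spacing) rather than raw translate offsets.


A chair. The seat is a 513×459×20 mm slab with its top at z = 480 mm, on four 32×32 mm corner legs (flush with the seat edges, standing on z = 0). A flat backrest 19 mm thick, 342 mm tall, spans the full seat width and rises from the seat top along its +y edge, rear face flush with the rear of the seat.


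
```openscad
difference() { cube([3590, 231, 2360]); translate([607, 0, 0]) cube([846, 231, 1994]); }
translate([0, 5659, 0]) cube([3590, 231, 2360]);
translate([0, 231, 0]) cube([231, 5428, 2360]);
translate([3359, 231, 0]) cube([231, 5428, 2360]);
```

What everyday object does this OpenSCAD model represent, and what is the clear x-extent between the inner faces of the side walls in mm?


A single room. The interior width is 3128 mm.

Four walls enclosing a rectangle with a door in the front wall — a room. Outside width 3590 minus two 231 mm walls gives 3128 mm.


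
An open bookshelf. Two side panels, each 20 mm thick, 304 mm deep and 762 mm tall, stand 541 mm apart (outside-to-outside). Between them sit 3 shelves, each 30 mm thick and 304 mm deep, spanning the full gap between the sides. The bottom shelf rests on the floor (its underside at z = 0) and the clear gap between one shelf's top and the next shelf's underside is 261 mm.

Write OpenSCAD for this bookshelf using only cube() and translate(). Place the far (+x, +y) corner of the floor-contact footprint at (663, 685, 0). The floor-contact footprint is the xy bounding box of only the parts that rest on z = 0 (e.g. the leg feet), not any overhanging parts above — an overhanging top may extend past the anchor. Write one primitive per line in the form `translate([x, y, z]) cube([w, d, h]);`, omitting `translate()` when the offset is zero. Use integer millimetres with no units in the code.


translate([122, 381, 0]) cube([20, 304, 762]);
translate([643, 381, 0]) cube([20, 304, 762]);
translate([142, 381, 0]) cube([501, 304, 30]);
translate([142, 381, 291]) cube([501, 304, 30]);
translate([142, 381, 582]) cube([501, 304, 30]);


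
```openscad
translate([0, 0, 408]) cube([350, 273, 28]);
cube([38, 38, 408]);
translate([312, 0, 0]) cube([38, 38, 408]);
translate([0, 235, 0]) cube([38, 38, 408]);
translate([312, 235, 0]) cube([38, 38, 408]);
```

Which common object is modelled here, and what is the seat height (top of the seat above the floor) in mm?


A stool. The seat height is 436 mm.

A 350×273×28 slab at z = 408 on four corner posts — a stool. The seat top is 408 + 28 = 436 mm.


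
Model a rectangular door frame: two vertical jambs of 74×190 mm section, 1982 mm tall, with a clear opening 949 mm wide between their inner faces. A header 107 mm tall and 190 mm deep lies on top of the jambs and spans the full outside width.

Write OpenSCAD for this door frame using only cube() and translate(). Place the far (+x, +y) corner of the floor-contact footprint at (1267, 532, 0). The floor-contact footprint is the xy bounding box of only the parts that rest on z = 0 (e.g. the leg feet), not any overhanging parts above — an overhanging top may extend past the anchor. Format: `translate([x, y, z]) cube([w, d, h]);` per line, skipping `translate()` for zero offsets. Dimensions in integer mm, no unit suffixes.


translate([170, 342, 0]) cube([74, 190, 1982]);
translate([1193, 342, 0]) cube([74, 190, 1982]);
translate([170, 342, 1982]) cube([1097, 190, 107]);


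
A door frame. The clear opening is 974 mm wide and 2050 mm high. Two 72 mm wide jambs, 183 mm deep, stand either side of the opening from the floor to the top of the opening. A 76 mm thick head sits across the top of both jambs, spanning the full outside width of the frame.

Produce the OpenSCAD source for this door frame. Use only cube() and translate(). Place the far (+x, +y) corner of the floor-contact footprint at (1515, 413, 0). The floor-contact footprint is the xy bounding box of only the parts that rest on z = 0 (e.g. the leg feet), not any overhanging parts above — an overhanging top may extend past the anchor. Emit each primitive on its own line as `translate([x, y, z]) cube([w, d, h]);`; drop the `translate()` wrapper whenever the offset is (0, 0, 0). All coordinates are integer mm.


translate([397, 230, 0]) cube([72, 183, 2050]);
translate([1443, 230, 0]) cube([72, 183, 2050]);
translate([397, 230, 2050]) cube([1118, 183, 76]);


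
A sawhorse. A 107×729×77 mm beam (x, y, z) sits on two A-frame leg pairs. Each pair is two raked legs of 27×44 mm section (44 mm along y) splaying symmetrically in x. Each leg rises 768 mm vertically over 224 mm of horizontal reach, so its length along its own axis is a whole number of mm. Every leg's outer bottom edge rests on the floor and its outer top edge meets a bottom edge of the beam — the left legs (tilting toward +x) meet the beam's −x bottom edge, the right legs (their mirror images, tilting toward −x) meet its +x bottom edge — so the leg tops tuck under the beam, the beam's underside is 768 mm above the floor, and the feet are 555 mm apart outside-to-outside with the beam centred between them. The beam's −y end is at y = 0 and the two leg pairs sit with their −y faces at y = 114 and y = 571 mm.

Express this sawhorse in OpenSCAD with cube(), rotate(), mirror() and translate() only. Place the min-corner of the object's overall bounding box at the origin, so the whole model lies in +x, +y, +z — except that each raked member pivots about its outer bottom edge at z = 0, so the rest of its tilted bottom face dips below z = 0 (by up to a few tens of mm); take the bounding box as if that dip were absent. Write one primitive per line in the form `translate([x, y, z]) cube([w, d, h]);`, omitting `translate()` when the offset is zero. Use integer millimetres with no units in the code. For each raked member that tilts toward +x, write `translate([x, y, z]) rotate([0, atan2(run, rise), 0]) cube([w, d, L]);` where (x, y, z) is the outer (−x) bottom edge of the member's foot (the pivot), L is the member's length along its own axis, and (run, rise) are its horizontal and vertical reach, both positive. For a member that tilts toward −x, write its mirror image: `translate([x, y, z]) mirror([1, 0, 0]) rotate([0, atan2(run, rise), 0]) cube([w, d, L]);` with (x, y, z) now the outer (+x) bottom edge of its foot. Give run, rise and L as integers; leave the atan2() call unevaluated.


translate([224, 0, 768]) cube([107, 729, 77]);
translate([0, 114, 0]) rotate([0, atan2(224, 768), 0]) cube([27, 44, 800]);
translate([555, 114, 0]) mirror([1, 0, 0]) rotate([0, atan2(224, 768), 0]) cube([27, 44, 800]);
translate([0, 571, 0]) rotate([0, atan2(224, 768), 0]) cube([27, 44, 800]);
translate([555, 571, 0]) mirror([1, 0, 0]) rotate([0, atan2(224, 768), 0]) cube([27, 44, 800]);


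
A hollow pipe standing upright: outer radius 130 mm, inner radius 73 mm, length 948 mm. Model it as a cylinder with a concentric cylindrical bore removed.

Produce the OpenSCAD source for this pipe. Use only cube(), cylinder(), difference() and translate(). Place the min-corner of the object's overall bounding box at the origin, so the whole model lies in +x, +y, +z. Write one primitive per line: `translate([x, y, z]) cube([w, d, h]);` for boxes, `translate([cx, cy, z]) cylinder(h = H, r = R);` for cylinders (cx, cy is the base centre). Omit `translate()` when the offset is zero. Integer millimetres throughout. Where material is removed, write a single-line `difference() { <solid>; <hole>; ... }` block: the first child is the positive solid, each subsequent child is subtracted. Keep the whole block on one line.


difference() { translate([130, 130, 0]) cylinder(h = 948, r = 130); translate([130, 130, 0]) cylinder(h = 948, r = 73); }
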